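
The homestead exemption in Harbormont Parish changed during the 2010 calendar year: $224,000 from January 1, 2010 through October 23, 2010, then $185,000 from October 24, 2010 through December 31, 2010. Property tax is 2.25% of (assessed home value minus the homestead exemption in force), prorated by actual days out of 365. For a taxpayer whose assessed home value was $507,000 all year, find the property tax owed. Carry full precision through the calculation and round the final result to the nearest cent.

January 1 – October 23, 2010: 296 days, exemption $224,000 → ($507,000 − $224,000) × 2.25% × 296/365 = $5,163.7808
October 24 – December 31, 2010: 69 days, exemption $185,000 → ($507,000 − $185,000) × 2.25% × 69/365 = $1,369.6027
Total = $6,533.3836

$6,533.38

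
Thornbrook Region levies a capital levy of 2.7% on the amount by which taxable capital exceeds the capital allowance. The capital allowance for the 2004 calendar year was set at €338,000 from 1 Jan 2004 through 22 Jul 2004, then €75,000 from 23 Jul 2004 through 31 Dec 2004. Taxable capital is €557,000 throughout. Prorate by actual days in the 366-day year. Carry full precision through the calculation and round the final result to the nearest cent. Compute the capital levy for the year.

€9,056.07

1 Jan – 22 Jul 2004: 204 days, exemption €338,000 → (€557,000 − €338,000) × 2.7% × 204/366 = €3,295.7705
23 Jul – 31 Dec 2004: 162 days, exemption €75,000 → (€557,000 − €75,000) × 2.7% × 162/366 = €5,760.2951
Total = €9,056.0656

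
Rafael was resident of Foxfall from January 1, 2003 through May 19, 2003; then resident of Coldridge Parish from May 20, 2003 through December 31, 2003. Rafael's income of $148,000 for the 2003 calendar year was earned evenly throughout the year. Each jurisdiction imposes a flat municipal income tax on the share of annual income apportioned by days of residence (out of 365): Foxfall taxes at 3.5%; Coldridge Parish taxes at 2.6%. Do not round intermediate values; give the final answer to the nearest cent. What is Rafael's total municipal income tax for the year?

Foxfall, January 1 – May 19, 2003: 139 days → $148,000 × 3.5% × 139/365 = $1,972.6575
Coldridge Parish, May 20 – December 31, 2003: 226 days → $148,000 × 2.6% × 226/365 = $2,382.5973
Total = $4,355.2548

$4,355.25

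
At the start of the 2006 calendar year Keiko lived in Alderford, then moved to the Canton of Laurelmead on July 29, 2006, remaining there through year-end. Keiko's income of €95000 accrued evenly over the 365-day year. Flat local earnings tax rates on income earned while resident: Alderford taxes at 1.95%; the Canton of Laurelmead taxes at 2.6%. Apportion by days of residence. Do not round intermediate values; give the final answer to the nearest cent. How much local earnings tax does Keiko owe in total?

Alderford, January 1 – July 28, 2006: 209 days → €95000 × 1.95% × 209/365 = €1060.7466
The Canton of Laurelmead, July 29 – December 31, 2006: 156 days → €95000 × 2.6% × 156/365 = €1055.6712
Total = €2116.4178

€2116.42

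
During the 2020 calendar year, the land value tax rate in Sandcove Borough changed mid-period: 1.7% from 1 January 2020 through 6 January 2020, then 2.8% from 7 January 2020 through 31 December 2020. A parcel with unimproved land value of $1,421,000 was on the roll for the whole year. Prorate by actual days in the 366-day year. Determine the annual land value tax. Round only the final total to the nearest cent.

1 January – 6 January 2020: 6 days at 1.7% → $1,421,000 × 1.7% × 6/366 = $396.0164
7 January – 31 December 2020: 360 days at 2.8% → $1,421,000 × 2.8% × 360/366 = $39,135.7377
Total = $39,531.7541

$39,531.75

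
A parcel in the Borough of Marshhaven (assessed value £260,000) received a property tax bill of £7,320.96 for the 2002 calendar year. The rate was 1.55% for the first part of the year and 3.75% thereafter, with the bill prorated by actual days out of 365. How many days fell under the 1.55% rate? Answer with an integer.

155 days

Let d = days at the first rate; then 365 − d days at the second rate.
£260,000 × [1.55%·d + 3.75%·(365−d)] / 365 = £7,320.96
Solving gives d = 155, so the new rate took effect on 5 Jun 2002.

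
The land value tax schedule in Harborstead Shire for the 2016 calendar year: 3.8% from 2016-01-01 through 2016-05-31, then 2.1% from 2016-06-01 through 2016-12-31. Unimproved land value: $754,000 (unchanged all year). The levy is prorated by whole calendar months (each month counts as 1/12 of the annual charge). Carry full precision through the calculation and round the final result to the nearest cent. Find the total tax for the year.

2016-01-01 to 2016-05-31: 5 months at 3.8% → $754,000 × 3.8% × 5/12 = $11,938.3333
2016-06-01 to 2016-12-31: 7 months at 2.1% → $754,000 × 2.1% × 7/12 = $9,236.5000
Total = $21,174.8333

$21,174.83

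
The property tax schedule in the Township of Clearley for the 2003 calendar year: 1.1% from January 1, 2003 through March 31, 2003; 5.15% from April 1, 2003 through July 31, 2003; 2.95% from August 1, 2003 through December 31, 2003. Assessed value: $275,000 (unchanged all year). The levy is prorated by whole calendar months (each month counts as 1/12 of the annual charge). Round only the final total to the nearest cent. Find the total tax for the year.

January 1 – March 31, 2003: 3 months at 1.1% → $275,000 × 1.1% × 3/12 = $756.2500
April 1 – July 31, 2003: 4 months at 5.15% → $275,000 × 5.15% × 4/12 = $4,720.8333
August 1 – December 31, 2003: 5 months at 2.95% → $275,000 × 2.95% × 5/12 = $3,380.2083
Total = $8,857.2917

$8,857.29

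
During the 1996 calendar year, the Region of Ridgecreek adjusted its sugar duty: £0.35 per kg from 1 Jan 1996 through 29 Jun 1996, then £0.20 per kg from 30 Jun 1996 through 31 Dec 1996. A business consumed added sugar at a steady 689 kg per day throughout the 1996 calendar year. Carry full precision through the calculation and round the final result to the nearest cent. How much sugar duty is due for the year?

£69,141.15

1 Jan – 29 Jun 1996: 181 days × 689 kg/day = 124,709 kg at £0.35/kg → £43,648.15
30 Jun – 31 Dec 1996: 185 days × 689 kg/day = 127,465 kg at £0.20/kg → £25,493.00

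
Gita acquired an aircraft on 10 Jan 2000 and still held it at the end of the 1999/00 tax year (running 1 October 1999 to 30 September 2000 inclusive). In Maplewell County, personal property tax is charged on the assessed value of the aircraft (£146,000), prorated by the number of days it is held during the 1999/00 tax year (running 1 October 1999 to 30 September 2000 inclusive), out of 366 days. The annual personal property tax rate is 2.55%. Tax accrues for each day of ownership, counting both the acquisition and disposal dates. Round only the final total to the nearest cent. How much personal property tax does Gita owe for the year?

Days held (10 Jan – 30 Sep 2000): 265 out of 366
Tax = £146,000 × 2.55% × 265/366 = £2,695.6148

£2,695.61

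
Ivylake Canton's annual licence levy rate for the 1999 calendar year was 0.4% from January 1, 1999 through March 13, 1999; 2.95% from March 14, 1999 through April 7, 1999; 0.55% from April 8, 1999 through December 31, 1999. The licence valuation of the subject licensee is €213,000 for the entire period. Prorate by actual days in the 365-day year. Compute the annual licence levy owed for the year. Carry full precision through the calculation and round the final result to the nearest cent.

€1,458.61

January 1 – March 13, 1999: 72 days at 0.4% → €213,000 × 0.4% × 72/365 = €168.0658
March 14 – April 7, 1999: 25 days at 2.95% → €213,000 × 2.95% × 25/365 = €430.3767
April 8 – December 31, 1999: 268 days at 0.55% → €213,000 × 0.55% × 268/365 = €860.1699
Total = €1,458.6123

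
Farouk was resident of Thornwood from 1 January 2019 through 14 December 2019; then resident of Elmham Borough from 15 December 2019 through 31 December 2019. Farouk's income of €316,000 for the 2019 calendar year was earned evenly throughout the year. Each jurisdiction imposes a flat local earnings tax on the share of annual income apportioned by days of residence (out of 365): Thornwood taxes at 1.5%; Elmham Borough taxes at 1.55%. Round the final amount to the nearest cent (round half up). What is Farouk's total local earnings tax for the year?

€4,747.36

Thornwood, 1 January – 14 December 2019: 348 days → €316,000 × 1.5% × 348/365 = €4,519.2329
Elmham Borough, 15 December – 31 December 2019: 17 days → €316,000 × 1.55% × 17/365 = €228.1260
Total = €4,747.3589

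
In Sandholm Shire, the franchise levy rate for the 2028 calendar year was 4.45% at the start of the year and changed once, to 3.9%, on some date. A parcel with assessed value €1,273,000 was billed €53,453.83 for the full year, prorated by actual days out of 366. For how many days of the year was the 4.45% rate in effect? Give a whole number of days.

199 days

Let d = days at the first rate; then 366 − d days at the second rate.
€1,273,000 × [4.45%·d + 3.9%·(366−d)] / 366 = €53,453.83
Solving gives d = 199, so the new rate took effect on 18 July 2028.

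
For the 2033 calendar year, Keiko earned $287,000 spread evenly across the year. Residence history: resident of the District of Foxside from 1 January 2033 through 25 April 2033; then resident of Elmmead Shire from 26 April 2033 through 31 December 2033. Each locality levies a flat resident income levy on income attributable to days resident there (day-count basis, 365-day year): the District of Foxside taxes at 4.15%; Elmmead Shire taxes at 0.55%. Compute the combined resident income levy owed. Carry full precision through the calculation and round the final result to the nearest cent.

The District of Foxside, 1 January – 25 April 2033: 115 days → $287,000 × 4.15% × 115/365 = $3,752.6233
Elmmead Shire, 26 April – 31 December 2033: 250 days → $287,000 × 0.55% × 250/365 = $1,081.1644
Total = $4,833.7877

$4,833.79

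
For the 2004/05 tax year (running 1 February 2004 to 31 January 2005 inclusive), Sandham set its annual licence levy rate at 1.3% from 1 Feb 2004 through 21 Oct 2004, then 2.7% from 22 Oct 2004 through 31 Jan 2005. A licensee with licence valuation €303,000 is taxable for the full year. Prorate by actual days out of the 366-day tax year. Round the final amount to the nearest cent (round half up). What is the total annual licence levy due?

1 Feb – 21 Oct 2004: 264 days at 1.3% → €303,000 × 1.3% × 264/366 = €2,841.2459
22 Oct 2004 – 31 Jan 2005: 102 days at 2.7% → €303,000 × 2.7% × 102/366 = €2,279.9508
Total = €5,121.1967

€5,121.20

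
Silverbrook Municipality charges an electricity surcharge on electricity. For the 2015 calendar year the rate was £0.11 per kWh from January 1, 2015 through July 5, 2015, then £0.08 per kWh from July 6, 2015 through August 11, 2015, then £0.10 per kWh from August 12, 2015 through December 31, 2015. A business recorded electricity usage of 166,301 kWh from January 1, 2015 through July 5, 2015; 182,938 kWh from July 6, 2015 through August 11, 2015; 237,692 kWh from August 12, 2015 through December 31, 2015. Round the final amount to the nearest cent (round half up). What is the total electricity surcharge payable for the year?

£56697.35

January 1 – July 5, 2015: 166,301 kWh at £0.11/kWh → £18293.11
July 6 – August 11, 2015: 182,938 kWh at £0.08/kWh → £14635.04
August 12 – December 31, 2015: 237,692 kWh at £0.10/kWh → £23769.20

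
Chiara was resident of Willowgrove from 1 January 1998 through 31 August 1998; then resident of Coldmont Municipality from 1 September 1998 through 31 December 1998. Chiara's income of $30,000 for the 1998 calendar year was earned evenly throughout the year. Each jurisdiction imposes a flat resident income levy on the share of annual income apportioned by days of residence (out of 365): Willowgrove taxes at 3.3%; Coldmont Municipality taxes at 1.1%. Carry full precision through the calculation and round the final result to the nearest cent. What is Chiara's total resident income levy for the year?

Willowgrove, 1 January – 31 August 1998: 243 days → $30,000 × 3.3% × 243/365 = $659.0959
Coldmont Municipality, 1 September – 31 December 1998: 122 days → $30,000 × 1.1% × 122/365 = $110.3014
Total = $769.3973

$769.40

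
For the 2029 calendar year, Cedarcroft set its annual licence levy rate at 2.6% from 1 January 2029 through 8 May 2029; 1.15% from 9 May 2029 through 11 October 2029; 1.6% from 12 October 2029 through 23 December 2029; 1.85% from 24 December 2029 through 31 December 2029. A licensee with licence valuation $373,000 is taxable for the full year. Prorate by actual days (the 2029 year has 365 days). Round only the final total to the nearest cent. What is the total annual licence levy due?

1 January – 8 May 2029: 128 days at 2.6% → $373,000 × 2.6% × 128/365 = $3,400.9425
9 May – 11 October 2029: 156 days at 1.15% → $373,000 × 1.15% × 156/365 = $1,833.3205
12 October – 23 December 2029: 73 days at 1.6% → $373,000 × 1.6% × 73/365 = $1,193.6000
24 December – 31 December 2029: 8 days at 1.85% → $373,000 × 1.85% × 8/365 = $151.2438
Total = $6,579.1068

$6,579.11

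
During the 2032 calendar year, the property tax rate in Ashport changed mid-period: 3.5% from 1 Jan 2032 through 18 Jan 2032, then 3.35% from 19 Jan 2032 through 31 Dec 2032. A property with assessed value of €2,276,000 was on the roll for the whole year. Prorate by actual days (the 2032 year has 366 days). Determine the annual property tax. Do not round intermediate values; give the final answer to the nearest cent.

€76,413.90

1 Jan – 18 Jan 2032: 18 days at 3.5% → €2,276,000 × 3.5% × 18/366 = €3,917.7049
19 Jan – 31 Dec 2032: 348 days at 3.35% → €2,276,000 × 3.35% × 348/366 = €72,496.1967
Total = €76,413.9016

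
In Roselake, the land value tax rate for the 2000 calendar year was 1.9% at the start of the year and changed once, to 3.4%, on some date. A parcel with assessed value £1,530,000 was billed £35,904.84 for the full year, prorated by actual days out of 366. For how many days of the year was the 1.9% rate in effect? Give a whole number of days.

257 days

Let d = days at the first rate; then 366 − d days at the second rate.
£1,530,000 × [1.9%·d + 3.4%·(366−d)] / 366 = £35,904.84
Solving gives d = 257, so the new rate took effect on September 14, 2000.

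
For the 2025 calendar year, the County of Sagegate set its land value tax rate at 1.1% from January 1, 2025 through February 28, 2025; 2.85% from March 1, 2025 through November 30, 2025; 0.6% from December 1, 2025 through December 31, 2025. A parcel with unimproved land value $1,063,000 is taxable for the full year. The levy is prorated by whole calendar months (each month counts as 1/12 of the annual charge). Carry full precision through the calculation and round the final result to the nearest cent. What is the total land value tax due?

January 1 – February 28, 2025: 2 months at 1.1% → $1,063,000 × 1.1% × 2/12 = $1,948.8333
March 1 – November 30, 2025: 9 months at 2.85% → $1,063,000 × 2.85% × 9/12 = $22,721.6250
December 1 – December 31, 2025: 1 month at 0.6% → $1,063,000 × 0.6% × 1/12 = $531.5000
Total = $25,201.9583

$25,201.96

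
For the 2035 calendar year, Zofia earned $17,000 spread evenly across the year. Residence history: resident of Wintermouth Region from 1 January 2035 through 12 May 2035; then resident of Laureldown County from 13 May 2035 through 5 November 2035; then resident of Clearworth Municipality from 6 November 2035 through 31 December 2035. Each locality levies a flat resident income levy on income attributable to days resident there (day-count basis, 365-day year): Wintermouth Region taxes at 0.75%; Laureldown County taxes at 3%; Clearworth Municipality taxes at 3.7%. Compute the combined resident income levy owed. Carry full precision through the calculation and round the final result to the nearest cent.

Wintermouth Region, 1 January – 12 May 2035: 132 days → $17,000 × 0.75% × 132/365 = $46.1096
Laureldown County, 13 May – 5 November 2035: 177 days → $17,000 × 3% × 177/365 = $247.3151
Clearworth Municipality, 6 November – 31 December 2035: 56 days → $17,000 × 3.7% × 56/365 = $96.5041
Total = $389.9288

$389.93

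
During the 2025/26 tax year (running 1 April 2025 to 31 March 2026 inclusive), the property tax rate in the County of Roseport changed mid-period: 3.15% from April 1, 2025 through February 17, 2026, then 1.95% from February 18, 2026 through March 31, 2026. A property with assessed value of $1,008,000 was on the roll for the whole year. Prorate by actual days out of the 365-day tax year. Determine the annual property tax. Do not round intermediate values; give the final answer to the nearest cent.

$30,360.13

April 1, 2025 – February 17, 2026: 323 days at 3.15% → $1,008,000 × 3.15% × 323/365 = $28,098.3452
February 18 – March 31, 2026: 42 days at 1.95% → $1,008,000 × 1.95% × 42/365 = $2,261.7863
Total = $30,360.1315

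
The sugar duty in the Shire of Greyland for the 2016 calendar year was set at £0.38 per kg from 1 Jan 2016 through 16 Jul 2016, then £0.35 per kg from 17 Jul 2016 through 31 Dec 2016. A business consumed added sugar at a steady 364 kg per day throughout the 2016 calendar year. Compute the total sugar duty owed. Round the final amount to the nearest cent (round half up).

1 Jan – 16 Jul 2016: 198 days × 364 kg/day = 72,072 kg at £0.38/kg → £27,387.36
17 Jul – 31 Dec 2016: 168 days × 364 kg/day = 61,152 kg at £0.35/kg → £21,403.20

£48,790.56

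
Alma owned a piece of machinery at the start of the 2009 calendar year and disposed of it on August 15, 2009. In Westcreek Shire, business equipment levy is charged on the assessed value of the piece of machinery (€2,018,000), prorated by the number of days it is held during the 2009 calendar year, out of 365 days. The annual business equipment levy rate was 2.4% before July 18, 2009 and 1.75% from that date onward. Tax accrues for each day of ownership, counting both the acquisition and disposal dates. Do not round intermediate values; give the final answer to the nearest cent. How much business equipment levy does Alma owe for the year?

January 1 – July 17, 2009: 198 days at 2.4% → €2,018,000 × 2.4% × 198/365 = €26,272.7014
July 18 – August 15, 2009: 29 days at 1.75% → €2,018,000 × 1.75% × 29/365 = €2,805.8493
Total = €29,078.5507

€29,078.55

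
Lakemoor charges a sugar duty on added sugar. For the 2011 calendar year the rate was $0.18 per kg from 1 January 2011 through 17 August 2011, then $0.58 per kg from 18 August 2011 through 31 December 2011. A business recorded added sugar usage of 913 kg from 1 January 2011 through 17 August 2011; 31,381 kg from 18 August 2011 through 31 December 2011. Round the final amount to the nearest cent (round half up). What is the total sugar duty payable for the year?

$18,365.32

1 January – 17 August 2011: 913 kg at $0.18/kg → $164.34
18 August – 31 December 2011: 31,381 kg at $0.58/kg → $18,200.98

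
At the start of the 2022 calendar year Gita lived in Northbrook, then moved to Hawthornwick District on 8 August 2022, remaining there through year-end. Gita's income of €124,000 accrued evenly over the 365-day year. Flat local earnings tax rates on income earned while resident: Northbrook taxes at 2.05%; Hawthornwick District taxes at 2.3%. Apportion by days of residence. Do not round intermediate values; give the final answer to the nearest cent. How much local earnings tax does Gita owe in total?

€2,666.00

Northbrook, 1 January – 7 August 2022: 219 days → €124,000 × 2.05% × 219/365 = €1,525.2000
Hawthornwick District, 8 August – 31 December 2022: 146 days → €124,000 × 2.3% × 146/365 = €1,140.8000
Total = €2,666.0000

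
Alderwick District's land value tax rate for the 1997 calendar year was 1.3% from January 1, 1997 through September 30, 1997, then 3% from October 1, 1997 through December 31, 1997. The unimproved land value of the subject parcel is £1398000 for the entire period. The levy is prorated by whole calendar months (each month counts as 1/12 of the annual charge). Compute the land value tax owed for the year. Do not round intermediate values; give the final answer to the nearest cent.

£24115.50

January 1 – September 30, 1997: 9 months at 1.3% → £1398000 × 1.3% × 9/12 = £13630.5000
October 1 – December 31, 1997: 3 months at 3% → £1398000 × 3% × 3/12 = £10485.0000
Total = £24115.5000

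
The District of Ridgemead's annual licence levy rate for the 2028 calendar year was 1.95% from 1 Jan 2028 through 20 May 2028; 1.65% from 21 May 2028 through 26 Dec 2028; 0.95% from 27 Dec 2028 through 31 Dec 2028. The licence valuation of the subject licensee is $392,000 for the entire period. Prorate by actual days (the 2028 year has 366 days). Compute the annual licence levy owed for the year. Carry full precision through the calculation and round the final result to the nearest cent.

1 Jan – 20 May 2028: 141 days at 1.95% → $392,000 × 1.95% × 141/366 = $2,944.8197
21 May – 26 Dec 2028: 220 days at 1.65% → $392,000 × 1.65% × 220/366 = $3,887.8689
27 Dec – 31 Dec 2028: 5 days at 0.95% → $392,000 × 0.95% × 5/366 = $50.8743
Total = $6,883.5628

$6,883.56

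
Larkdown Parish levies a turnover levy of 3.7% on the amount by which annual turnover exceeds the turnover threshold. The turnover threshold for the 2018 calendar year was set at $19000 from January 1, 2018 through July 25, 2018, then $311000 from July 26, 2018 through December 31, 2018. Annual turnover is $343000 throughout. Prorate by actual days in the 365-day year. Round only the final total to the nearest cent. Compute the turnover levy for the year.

$7281.60

January 1 – July 25, 2018: 206 days, exemption $19000 → ($343000 − $19000) × 3.7% × 206/365 = $6765.8301
July 26 – December 31, 2018: 159 days, exemption $311000 → ($343000 − $311000) × 3.7% × 159/365 = $515.7699
Total = $7281.6000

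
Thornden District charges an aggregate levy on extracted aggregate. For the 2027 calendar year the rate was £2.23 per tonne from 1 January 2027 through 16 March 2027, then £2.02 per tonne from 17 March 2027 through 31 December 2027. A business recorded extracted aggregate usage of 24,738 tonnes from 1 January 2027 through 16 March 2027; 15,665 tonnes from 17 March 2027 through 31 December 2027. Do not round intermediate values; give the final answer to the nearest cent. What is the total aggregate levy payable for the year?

1 January – 16 March 2027: 24,738 tonnes at £2.23/tonne → £55,165.74
17 March – 31 December 2027: 15,665 tonnes at £2.02/tonne → £31,643.30

£86,809.04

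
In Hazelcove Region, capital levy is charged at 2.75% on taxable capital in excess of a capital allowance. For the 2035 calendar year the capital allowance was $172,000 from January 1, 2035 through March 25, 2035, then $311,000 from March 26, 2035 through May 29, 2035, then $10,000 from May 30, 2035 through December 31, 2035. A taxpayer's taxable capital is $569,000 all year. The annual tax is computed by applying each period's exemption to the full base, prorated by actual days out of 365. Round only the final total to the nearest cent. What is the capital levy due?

January 1 – March 25, 2035: 84 days, exemption $172,000 → ($569,000 − $172,000) × 2.75% × 84/365 = $2,512.5205
March 26 – May 29, 2035: 65 days, exemption $311,000 → ($569,000 − $311,000) × 2.75% × 65/365 = $1,263.4932
May 30 – December 31, 2035: 216 days, exemption $10,000 → ($569,000 − $10,000) × 2.75% × 216/365 = $9,097.1507
Total = $12,873.1644

$12,873.16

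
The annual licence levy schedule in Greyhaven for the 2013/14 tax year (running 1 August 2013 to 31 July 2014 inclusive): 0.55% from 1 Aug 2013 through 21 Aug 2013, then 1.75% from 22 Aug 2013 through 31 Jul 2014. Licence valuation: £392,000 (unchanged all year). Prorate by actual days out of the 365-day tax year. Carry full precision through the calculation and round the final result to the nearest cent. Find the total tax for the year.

£6,589.36

1 Aug – 21 Aug 2013: 21 days at 0.55% → £392,000 × 0.55% × 21/365 = £124.0438
22 Aug 2013 – 31 Jul 2014: 344 days at 1.75% → £392,000 × 1.75% × 344/365 = £6,465.3151
Total = £6,589.3589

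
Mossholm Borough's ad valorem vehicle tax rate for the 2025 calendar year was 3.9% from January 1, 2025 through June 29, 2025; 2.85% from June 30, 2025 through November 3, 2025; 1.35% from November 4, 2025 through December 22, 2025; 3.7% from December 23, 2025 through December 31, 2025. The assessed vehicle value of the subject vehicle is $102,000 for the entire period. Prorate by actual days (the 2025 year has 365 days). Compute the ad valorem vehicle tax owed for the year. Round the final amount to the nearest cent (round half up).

$3,251.15

January 1 – June 29, 2025: 180 days at 3.9% → $102,000 × 3.9% × 180/365 = $1,961.7534
June 30 – November 3, 2025: 127 days at 2.85% → $102,000 × 2.85% × 127/365 = $1,011.4767
November 4 – December 22, 2025: 49 days at 1.35% → $102,000 × 1.35% × 49/365 = $184.8575
December 23 – December 31, 2025: 9 days at 3.7% → $102,000 × 3.7% × 9/365 = $93.0575
Total = $3,251.1452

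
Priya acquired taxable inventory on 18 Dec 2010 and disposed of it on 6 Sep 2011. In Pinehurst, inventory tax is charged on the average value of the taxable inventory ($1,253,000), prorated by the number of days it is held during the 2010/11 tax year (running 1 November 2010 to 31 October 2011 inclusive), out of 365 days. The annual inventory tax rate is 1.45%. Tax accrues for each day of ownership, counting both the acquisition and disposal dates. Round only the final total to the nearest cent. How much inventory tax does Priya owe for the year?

$13,091.28

Days held (18 Dec 2010 – 6 Sep 2011): 263 out of 365
Tax = $1,253,000 × 1.45% × 263/365 = $13,091.2753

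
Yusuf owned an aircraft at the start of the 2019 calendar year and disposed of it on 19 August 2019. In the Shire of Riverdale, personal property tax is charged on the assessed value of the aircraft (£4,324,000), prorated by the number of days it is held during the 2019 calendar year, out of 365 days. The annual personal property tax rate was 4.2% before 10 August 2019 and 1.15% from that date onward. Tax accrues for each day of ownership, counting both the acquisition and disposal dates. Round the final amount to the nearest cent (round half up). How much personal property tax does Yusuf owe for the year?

£111,322.27

1 January – 9 August 2019: 221 days at 4.2% → £4,324,000 × 4.2% × 221/365 = £109,959.9123
10 August – 19 August 2019: 10 days at 1.15% → £4,324,000 × 1.15% × 10/365 = £1,362.3562
Total = £111,322.2685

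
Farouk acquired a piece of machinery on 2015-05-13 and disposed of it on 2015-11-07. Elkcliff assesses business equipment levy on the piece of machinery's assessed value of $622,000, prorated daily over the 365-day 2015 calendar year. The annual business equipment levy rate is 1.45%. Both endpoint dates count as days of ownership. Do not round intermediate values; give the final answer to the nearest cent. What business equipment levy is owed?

Days held (2015-05-13 to 2015-11-07): 179 out of 365
Tax = $622,000 × 1.45% × 179/365 = $4,423.0164

$4,423.02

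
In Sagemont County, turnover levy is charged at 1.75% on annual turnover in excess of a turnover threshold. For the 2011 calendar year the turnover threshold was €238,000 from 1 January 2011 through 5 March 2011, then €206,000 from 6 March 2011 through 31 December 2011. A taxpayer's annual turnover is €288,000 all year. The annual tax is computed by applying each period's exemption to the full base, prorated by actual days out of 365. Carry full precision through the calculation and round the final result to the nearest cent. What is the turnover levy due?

€1,336.81

1 January – 5 March 2011: 64 days, exemption €238,000 → (€288,000 − €238,000) × 1.75% × 64/365 = €153.4247
6 March – 31 December 2011: 301 days, exemption €206,000 → (€288,000 − €206,000) × 1.75% × 301/365 = €1,183.3836
Total = €1,336.8082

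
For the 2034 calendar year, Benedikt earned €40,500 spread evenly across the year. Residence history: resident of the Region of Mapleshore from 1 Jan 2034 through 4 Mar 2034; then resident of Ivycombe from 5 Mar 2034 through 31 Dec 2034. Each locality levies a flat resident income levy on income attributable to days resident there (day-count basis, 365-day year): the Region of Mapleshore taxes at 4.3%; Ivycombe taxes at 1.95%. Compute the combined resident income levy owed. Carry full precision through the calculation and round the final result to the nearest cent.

€954.02

The Region of Mapleshore, 1 Jan – 4 Mar 2034: 63 days → €40,500 × 4.3% × 63/365 = €300.5877
Ivycombe, 5 Mar – 31 Dec 2034: 302 days → €40,500 × 1.95% × 302/365 = €653.4370
Total = €954.0247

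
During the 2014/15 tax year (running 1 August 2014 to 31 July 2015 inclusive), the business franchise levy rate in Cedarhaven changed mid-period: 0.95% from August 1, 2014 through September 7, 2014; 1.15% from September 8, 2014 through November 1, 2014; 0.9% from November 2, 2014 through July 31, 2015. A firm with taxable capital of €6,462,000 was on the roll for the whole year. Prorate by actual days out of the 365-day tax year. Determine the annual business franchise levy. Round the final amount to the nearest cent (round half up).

August 1 – September 7, 2014: 38 days at 0.95% → €6,462,000 × 0.95% × 38/365 = €6,391.1836
September 8 – November 1, 2014: 55 days at 1.15% → €6,462,000 × 1.15% × 55/365 = €11,197.8493
November 2, 2014 – July 31, 2015: 272 days at 0.9% → €6,462,000 × 0.9% × 272/365 = €43,339.6603
Total = €60,928.6932

€60,928.69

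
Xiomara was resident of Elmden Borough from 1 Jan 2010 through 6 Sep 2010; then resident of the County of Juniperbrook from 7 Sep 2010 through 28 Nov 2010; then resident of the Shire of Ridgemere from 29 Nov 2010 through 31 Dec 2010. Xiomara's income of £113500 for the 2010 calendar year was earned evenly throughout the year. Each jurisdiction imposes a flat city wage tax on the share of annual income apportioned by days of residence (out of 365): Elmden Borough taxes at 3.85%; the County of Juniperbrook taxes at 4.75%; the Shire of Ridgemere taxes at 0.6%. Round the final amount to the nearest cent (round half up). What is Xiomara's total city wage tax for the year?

£4268.53

Elmden Borough, 1 Jan – 6 Sep 2010: 249 days → £113500 × 3.85% × 249/365 = £2981.0075
The County of Juniperbrook, 7 Sep – 28 Nov 2010: 83 days → £113500 × 4.75% × 83/365 = £1225.9555
The Shire of Ridgemere, 29 Nov – 31 Dec 2010: 33 days → £113500 × 0.6% × 33/365 = £61.5699
Total = £4268.5329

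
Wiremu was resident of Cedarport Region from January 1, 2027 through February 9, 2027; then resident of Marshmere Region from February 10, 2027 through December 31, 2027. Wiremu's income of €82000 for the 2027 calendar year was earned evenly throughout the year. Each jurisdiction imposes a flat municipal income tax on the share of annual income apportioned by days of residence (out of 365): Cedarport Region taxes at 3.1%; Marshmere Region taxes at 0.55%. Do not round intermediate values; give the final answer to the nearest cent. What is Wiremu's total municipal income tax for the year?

€680.15

Cedarport Region, January 1 – February 9, 2027: 40 days → €82000 × 3.1% × 40/365 = €278.5753
Marshmere Region, February 10 – December 31, 2027: 325 days → €82000 × 0.55% × 325/365 = €401.5753
Total = €680.1507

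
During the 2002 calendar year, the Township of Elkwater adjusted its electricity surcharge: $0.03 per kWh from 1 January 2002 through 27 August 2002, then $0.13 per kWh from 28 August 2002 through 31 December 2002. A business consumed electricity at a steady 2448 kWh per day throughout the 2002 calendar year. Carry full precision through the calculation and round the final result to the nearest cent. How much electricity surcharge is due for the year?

1 January – 27 August 2002: 239 days × 2448 kWh/day = 585,072 kWh at $0.03/kWh → $17,552.16
28 August – 31 December 2002: 126 days × 2448 kWh/day = 308,448 kWh at $0.13/kWh → $40,098.24

$57,650.40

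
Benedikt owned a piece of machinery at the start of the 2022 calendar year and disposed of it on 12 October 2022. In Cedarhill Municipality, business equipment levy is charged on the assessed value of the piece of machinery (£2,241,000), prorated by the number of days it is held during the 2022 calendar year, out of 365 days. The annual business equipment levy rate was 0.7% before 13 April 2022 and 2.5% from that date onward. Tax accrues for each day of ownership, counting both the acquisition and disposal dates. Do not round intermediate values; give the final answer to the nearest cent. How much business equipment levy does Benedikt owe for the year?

£32,473.01

1 January – 12 April 2022: 102 days at 0.7% → £2,241,000 × 0.7% × 102/365 = £4,383.7644
13 April – 12 October 2022: 183 days at 2.5% → £2,241,000 × 2.5% × 183/365 = £28,089.2466
Total = £32,473.0110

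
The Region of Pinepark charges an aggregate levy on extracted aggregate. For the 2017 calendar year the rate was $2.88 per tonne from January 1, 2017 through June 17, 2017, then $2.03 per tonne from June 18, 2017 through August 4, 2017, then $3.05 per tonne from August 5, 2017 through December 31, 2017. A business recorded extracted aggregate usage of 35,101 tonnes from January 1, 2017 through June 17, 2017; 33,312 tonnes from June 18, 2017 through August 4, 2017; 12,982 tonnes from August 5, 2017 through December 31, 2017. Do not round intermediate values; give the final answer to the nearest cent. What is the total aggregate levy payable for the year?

$208309.34

January 1 – June 17, 2017: 35,101 tonnes at $2.88/tonne → $101090.88
June 18 – August 4, 2017: 33,312 tonnes at $2.03/tonne → $67623.36
August 5 – December 31, 2017: 12,982 tonnes at $3.05/tonne → $39595.10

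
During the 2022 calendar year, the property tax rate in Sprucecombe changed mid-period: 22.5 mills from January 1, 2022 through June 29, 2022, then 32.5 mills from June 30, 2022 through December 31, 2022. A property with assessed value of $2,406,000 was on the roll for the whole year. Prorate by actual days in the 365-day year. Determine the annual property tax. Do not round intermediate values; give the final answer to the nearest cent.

$66,329.79

January 1 – June 29, 2022: 180 days at 22.5 mills → $2,406,000 × 2.25% × 180/365 = $26,696.7123
June 30 – December 31, 2022: 185 days at 32.5 mills → $2,406,000 × 3.25% × 185/365 = $39,633.0822
Total = $66,329.7945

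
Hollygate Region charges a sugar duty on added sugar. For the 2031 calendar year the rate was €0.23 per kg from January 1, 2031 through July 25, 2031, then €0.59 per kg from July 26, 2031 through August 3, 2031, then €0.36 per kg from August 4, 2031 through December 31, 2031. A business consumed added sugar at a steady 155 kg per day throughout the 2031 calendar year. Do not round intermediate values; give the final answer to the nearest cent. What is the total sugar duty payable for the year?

€16,536.95

January 1 – July 25, 2031: 206 days × 155 kg/day = 31,930 kg at €0.23/kg → €7,343.90
July 26 – August 3, 2031: 9 days × 155 kg/day = 1,395 kg at €0.59/kg → €823.05
August 4 – December 31, 2031: 150 days × 155 kg/day = 23,250 kg at €0.36/kg → €8,370.00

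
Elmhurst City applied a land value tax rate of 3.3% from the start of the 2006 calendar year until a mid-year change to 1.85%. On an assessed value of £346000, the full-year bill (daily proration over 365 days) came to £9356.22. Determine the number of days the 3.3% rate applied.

Let d = days at the first rate; then 365 − d days at the second rate.
£346000 × [3.3%·d + 1.85%·(365−d)] / 365 = £9356.22
Solving gives d = 215, so the new rate took effect on August 4, 2006.

215 days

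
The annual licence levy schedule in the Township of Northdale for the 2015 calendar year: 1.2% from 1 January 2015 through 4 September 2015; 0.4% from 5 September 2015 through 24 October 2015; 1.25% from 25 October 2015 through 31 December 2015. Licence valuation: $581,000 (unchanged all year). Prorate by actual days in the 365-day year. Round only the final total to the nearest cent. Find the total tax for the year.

1 January – 4 September 2015: 247 days at 1.2% → $581,000 × 1.2% × 247/365 = $4,718.0384
5 September – 24 October 2015: 50 days at 0.4% → $581,000 × 0.4% × 50/365 = $318.3562
25 October – 31 December 2015: 68 days at 1.25% → $581,000 × 1.25% × 68/365 = $1,353.0137
Total = $6,389.4082

$6,389.41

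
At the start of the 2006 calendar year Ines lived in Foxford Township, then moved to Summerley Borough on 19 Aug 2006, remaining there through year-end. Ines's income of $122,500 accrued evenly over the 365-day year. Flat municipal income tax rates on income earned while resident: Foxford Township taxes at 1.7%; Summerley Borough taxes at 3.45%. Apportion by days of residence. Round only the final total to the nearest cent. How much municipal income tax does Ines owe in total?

$2,875.39

Foxford Township, 1 Jan – 18 Aug 2006: 230 days → $122,500 × 1.7% × 230/365 = $1,312.2603
Summerley Borough, 19 Aug – 31 Dec 2006: 135 days → $122,500 × 3.45% × 135/365 = $1,563.1336
Total = $2,875.3938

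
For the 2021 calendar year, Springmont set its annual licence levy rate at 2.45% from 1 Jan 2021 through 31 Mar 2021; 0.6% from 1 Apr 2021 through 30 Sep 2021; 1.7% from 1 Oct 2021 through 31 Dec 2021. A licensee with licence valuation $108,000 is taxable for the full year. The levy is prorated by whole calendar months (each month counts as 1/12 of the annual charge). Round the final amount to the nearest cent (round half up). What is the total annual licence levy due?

$1,444.50

1 Jan – 31 Mar 2021: 3 months at 2.45% → $108,000 × 2.45% × 3/12 = $661.5000
1 Apr – 30 Sep 2021: 6 months at 0.6% → $108,000 × 0.6% × 6/12 = $324.0000
1 Oct – 31 Dec 2021: 3 months at 1.7% → $108,000 × 1.7% × 3/12 = $459.0000
Total = $1,444.5000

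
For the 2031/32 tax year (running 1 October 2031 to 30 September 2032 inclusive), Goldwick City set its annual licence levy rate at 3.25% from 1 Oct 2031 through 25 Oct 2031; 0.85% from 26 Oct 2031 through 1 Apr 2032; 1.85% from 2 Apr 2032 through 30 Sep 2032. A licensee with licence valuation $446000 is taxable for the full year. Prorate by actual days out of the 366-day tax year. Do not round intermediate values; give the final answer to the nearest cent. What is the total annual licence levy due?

$6739.96

1 Oct – 25 Oct 2031: 25 days at 3.25% → $446000 × 3.25% × 25/366 = $990.0956
26 Oct 2031 – 1 Apr 2032: 159 days at 0.85% → $446000 × 0.85% × 159/366 = $1646.9098
2 Apr – 30 Sep 2032: 182 days at 1.85% → $446000 × 1.85% × 182/366 = $4102.9563
Total = $6739.9617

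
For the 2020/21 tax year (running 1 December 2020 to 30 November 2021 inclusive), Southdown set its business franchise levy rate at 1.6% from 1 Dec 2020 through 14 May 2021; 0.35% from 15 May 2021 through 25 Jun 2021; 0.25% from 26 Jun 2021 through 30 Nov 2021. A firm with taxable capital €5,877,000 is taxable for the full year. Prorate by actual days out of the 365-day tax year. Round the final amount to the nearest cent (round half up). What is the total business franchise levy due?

€51,234.56

1 Dec 2020 – 14 May 2021: 165 days at 1.6% → €5,877,000 × 1.6% × 165/365 = €42,507.6164
15 May – 25 Jun 2021: 42 days at 0.35% → €5,877,000 × 0.35% × 42/365 = €2,366.9014
26 Jun – 30 Nov 2021: 158 days at 0.25% → €5,877,000 × 0.25% × 158/365 = €6,360.0411
Total = €51,234.5589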